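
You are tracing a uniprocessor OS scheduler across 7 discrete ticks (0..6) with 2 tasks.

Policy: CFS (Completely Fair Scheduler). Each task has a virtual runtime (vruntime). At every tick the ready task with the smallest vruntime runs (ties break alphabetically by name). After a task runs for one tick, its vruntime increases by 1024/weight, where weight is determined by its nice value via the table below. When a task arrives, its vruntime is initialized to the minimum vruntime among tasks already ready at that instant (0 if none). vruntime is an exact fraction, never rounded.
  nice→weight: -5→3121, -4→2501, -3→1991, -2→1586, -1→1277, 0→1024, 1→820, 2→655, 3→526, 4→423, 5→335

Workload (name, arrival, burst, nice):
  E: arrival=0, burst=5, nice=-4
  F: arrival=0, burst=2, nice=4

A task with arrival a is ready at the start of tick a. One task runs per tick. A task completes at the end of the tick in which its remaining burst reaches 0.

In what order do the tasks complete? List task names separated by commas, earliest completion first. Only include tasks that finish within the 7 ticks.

t=0: vr[E=0 F=0] → run E
t=1: vr[E=1024/2501 F=0] → run F
t=2: vr[E=1024/2501 F=1024/423] → run E
t=3: vr[E=2048/2501 F=1024/423] → run E
t=4: vr[E=3072/2501 F=1024/423] → run E
t=5: vr[E=4096/2501 F=1024/423] → run E
t=6: vr[F=1024/423] → run F

completion order = E, F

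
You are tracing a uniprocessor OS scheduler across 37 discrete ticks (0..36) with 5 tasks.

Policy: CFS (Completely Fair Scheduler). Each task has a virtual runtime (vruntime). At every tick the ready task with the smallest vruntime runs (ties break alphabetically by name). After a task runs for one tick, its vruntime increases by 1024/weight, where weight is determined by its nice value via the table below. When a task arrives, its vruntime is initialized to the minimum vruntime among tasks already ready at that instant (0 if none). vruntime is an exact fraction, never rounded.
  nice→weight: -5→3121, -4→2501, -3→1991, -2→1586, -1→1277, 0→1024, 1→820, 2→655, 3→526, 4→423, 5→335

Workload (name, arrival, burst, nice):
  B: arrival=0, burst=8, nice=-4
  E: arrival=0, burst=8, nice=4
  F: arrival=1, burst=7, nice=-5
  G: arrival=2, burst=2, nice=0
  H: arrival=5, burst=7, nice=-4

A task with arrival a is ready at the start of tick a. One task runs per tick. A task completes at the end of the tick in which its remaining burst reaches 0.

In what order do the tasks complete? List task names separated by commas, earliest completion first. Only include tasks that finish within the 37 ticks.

t=0: vr[B=0 E=0] → run B
t=1: vr[B=1024/2501 E=0 F=0] → run E
t=2: vr[B=1024/2501 E=1024/423 F=0 G=0] → run F
t=3: vr[B=1024/2501 E=1024/423 F=1024/3121 G=0] → run G
t=4: vr[B=1024/2501 E=1024/423 F=1024/3121 G=1] → run F
t=5: vr[B=1024/2501 E=1024/423 F=2048/3121 G=1 H=1024/2501] → run B
t=6: vr[B=2048/2501 E=1024/423 F=2048/3121 G=1 H=1024/2501] → run H
t=7: vr[B=2048/2501 E=1024/423 F=2048/3121 G=1 H=2048/2501] → run F
t=8: vr[B=2048/2501 E=1024/423 F=3072/3121 G=1 H=2048/2501] → run B
t=9: vr[B=3072/2501 E=1024/423 F=3072/3121 G=1 H=2048/2501] → run H
t=10: vr[B=3072/2501 E=1024/423 F=3072/3121 G=1 H=3072/2501] → run F
t=11: vr[B=3072/2501 E=1024/423 F=4096/3121 G=1 H=3072/2501] → run G
t=12: vr[B=3072/2501 E=1024/423 F=4096/3121 H=3072/2501] → run B
t=13: vr[B=4096/2501 E=1024/423 F=4096/3121 H=3072/2501] → run H
t=14: vr[B=4096/2501 E=1024/423 F=4096/3121 H=4096/2501] → run F
t=15: vr[B=4096/2501 E=1024/423 F=5120/3121 H=4096/2501] → run B
t=16: vr[B=5120/2501 E=1024/423 F=5120/3121 H=4096/2501] → run H
t=17: vr[B=5120/2501 E=1024/423 F=5120/3121 H=5120/2501] → run F
t=18: vr[B=5120/2501 E=1024/423 F=6144/3121 H=5120/2501] → run F
t=19: vr[B=5120/2501 E=1024/423 H=5120/2501] → run B
t=20: vr[B=6144/2501 E=1024/423 H=5120/2501] → run H
t=21: vr[B=6144/2501 E=1024/423 H=6144/2501] → run E
t=22: vr[B=6144/2501 E=2048/423 H=6144/2501] → run B
t=23: vr[B=7168/2501 E=2048/423 H=6144/2501] → run H
t=24: vr[B=7168/2501 E=2048/423 H=7168/2501] → run B
t=25: vr[E=2048/423 H=7168/2501] → run H
t=26: vr[E=2048/423] → run E
t=27: vr[E=1024/141] → run E
t=28: vr[E=4096/423] → run E
t=29: vr[E=5120/423] → run E
t=30: vr[E=2048/141] → run E
t=31: vr[E=7168/423] → run E
t=32: (idle)
t=33: (idle)
t=34: (idle)
t=35: (idle)
t=36: (idle)

completion order = G, F, B, H, E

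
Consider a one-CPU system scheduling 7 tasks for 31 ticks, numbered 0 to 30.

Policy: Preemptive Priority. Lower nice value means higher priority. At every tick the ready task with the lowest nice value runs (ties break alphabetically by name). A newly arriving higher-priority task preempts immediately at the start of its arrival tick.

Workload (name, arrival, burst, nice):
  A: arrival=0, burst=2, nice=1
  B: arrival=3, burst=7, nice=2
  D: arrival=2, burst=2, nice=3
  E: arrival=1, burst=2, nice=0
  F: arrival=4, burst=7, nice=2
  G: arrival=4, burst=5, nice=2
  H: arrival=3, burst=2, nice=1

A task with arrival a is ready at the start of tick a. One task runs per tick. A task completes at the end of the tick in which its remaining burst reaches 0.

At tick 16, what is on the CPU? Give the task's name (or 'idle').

t=0: ready={A} → run A
t=1: ready={A,E} → run E
t=2: ready={A,D,E} → run E
t=3: ready={A,B,D,H} → run A
t=4: ready={B,D,F,G,H} → run H
t=5: ready={B,D,F,G,H} → run H
t=6: ready={B,D,F,G} → run B
t=7: ready={B,D,F,G} → run B
t=8: ready={B,D,F,G} → run B
t=9: ready={B,D,F,G} → run B
t=10: ready={B,D,F,G} → run B
t=11: ready={B,D,F,G} → run B
t=12: ready={B,D,F,G} → run B
t=13: ready={D,F,G} → run F
t=14: ready={D,F,G} → run F
t=15: ready={D,F,G} → run F
t=16: ready={D,F,G} → run F
t=17: ready={D,F,G} → run F
t=18: ready={D,F,G} → run F
t=19: ready={D,F,G} → run F
t=20: ready={D,G} → run G
t=21: ready={D,G} → run G
t=22: ready={D,G} → run G
t=23: ready={D,G} → run G
t=24: ready={D,G} → run G
t=25: ready={D} → run D
t=26: ready={D} → run D
t=27: (idle)
t=28: (idle)
t=29: (idle)
t=30: (idle)

running at tick 16 = F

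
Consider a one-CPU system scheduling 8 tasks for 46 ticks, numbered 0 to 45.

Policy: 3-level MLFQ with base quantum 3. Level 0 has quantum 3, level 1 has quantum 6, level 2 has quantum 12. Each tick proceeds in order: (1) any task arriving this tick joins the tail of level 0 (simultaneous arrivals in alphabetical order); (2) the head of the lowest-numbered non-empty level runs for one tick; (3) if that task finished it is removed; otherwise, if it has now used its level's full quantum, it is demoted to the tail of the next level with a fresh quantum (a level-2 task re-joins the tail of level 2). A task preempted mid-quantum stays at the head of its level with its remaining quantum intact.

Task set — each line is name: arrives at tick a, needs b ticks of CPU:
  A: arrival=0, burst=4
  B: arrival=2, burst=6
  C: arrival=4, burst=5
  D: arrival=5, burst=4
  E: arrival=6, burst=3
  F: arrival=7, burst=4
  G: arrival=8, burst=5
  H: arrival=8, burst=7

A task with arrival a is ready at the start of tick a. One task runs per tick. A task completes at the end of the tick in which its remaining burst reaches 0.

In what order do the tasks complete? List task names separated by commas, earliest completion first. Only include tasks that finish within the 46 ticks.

t=0: L0/L1/L2 = A/-/- → run A
t=1: L0/L1/L2 = A/-/- → run A
t=2: L0/L1/L2 = AB/-/- → run A
t=3: L0/L1/L2 = B/A/- → run B
t=4: L0/L1/L2 = BC/A/- → run B
t=5: L0/L1/L2 = BCD/A/- → run B
t=6: L0/L1/L2 = CDE/AB/- → run C
t=7: L0/L1/L2 = CDEF/AB/- → run C
t=8: L0/L1/L2 = CDEFGH/AB/- → run C
t=9: L0/L1/L2 = DEFGH/ABC/- → run D
t=10: L0/L1/L2 = DEFGH/ABC/- → run D
t=11: L0/L1/L2 = DEFGH/ABC/- → run D
t=12: L0/L1/L2 = EFGH/ABCD/- → run E
t=13: L0/L1/L2 = EFGH/ABCD/- → run E
t=14: L0/L1/L2 = EFGH/ABCD/- → run E
t=15: L0/L1/L2 = FGH/ABCD/- → run F
t=16: L0/L1/L2 = FGH/ABCD/- → run F
t=17: L0/L1/L2 = FGH/ABCD/- → run F
t=18: L0/L1/L2 = GH/ABCDF/- → run G
t=19: L0/L1/L2 = GH/ABCDF/- → run G
t=20: L0/L1/L2 = GH/ABCDF/- → run G
t=21: L0/L1/L2 = H/ABCDFG/- → run H
t=22: L0/L1/L2 = H/ABCDFG/- → run H
t=23: L0/L1/L2 = H/ABCDFG/- → run H
t=24: L0/L1/L2 = -/ABCDFGH/- → run A
t=25: L0/L1/L2 = -/BCDFGH/- → run B
t=26: L0/L1/L2 = -/BCDFGH/- → run B
t=27: L0/L1/L2 = -/BCDFGH/- → run B
t=28: L0/L1/L2 = -/CDFGH/- → run C
t=29: L0/L1/L2 = -/CDFGH/- → run C
t=30: L0/L1/L2 = -/DFGH/- → run D
t=31: L0/L1/L2 = -/FGH/- → run F
t=32: L0/L1/L2 = -/GH/- → run G
t=33: L0/L1/L2 = -/GH/- → run G
t=34: L0/L1/L2 = -/H/- → run H
t=35: L0/L1/L2 = -/H/- → run H
t=36: L0/L1/L2 = -/H/- → run H
t=37: L0/L1/L2 = -/H/- → run H
t=38: (idle)
t=39: (idle)
t=40: (idle)
t=41: (idle)
t=42: (idle)
t=43: (idle)
t=44: (idle)
t=45: (idle)

completion order = E, A, B, C, D, F, G, H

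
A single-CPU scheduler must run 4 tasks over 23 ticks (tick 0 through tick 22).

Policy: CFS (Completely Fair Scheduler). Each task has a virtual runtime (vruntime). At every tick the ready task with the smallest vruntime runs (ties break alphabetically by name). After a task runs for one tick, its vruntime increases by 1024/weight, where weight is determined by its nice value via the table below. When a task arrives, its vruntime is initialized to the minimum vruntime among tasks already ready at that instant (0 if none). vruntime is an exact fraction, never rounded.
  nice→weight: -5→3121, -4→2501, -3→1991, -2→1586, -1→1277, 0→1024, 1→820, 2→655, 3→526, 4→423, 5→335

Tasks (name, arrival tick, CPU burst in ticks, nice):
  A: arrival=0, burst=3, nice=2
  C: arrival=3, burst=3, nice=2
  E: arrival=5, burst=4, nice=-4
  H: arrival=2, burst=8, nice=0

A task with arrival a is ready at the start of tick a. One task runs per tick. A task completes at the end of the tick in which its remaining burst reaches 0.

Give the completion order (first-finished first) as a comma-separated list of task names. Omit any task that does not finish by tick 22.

t=0: vr[A=0] → run A
t=1: vr[A=1024/655] → run A
t=2: vr[A=2048/655 H=2048/655] → run A
t=3: vr[C=2048/655 H=2048/655] → run C
t=4: vr[C=3072/655 H=2048/655] → run H
t=5: vr[C=3072/655 E=2703/655 H=2703/655] → run E
t=6: vr[C=3072/655 E=7430923/1638155 H=2703/655] → run H
t=7: vr[C=3072/655 E=7430923/1638155 H=3358/655] → run E
t=8: vr[C=3072/655 E=8101643/1638155 H=3358/655] → run C
t=9: vr[C=4096/655 E=8101643/1638155 H=3358/655] → run E
t=10: vr[C=4096/655 E=8772363/1638155 H=3358/655] → run H
t=11: vr[C=4096/655 E=8772363/1638155 H=4013/655] → run E
t=12: vr[C=4096/655 H=4013/655] → run H
t=13: vr[C=4096/655 H=4668/655] → run C
t=14: vr[H=4668/655] → run H
t=15: vr[H=5323/655] → run H
t=16: vr[H=5978/655] → run H
t=17: vr[H=6633/655] → run H
t=18: (idle)
t=19: (idle)
t=20: (idle)
t=21: (idle)
t=22: (idle)

completion order = A, E, C, H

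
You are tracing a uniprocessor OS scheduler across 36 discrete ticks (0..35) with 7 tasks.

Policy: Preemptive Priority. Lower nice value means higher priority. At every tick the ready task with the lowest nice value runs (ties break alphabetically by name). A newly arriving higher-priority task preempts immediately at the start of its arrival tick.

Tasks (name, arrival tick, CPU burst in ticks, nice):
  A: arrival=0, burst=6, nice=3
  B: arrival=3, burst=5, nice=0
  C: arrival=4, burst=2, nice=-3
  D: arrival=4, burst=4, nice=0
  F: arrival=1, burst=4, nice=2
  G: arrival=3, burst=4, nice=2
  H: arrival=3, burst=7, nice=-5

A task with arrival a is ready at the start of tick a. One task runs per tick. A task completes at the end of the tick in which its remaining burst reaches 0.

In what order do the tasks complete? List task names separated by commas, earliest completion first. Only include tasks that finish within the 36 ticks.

t=0: ready={A} → run A
t=1: ready={A,F} → run F
t=2: ready={A,F} → run F
t=3: ready={A,B,F,G,H} → run H
t=4: ready={A,B,C,D,F,G,H} → run H
t=5: ready={A,B,C,D,F,G,H} → run H
t=6: ready={A,B,C,D,F,G,H} → run H
t=7: ready={A,B,C,D,F,G,H} → run H
t=8: ready={A,B,C,D,F,G,H} → run H
t=9: ready={A,B,C,D,F,G,H} → run H
t=10: ready={A,B,C,D,F,G} → run C
t=11: ready={A,B,C,D,F,G} → run C
t=12: ready={A,B,D,F,G} → run B
t=13: ready={A,B,D,F,G} → run B
t=14: ready={A,B,D,F,G} → run B
t=15: ready={A,B,D,F,G} → run B
t=16: ready={A,B,D,F,G} → run B
t=17: ready={A,D,F,G} → run D
t=18: ready={A,D,F,G} → run D
t=19: ready={A,D,F,G} → run D
t=20: ready={A,D,F,G} → run D
t=21: ready={A,F,G} → run F
t=22: ready={A,F,G} → run F
t=23: ready={A,G} → run G
t=24: ready={A,G} → run G
t=25: ready={A,G} → run G
t=26: ready={A,G} → run G
t=27: ready={A} → run A
t=28: ready={A} → run A
t=29: ready={A} → run A
t=30: ready={A} → run A
t=31: ready={A} → run A
t=32: (idle)
t=33: (idle)
t=34: (idle)
t=35: (idle)

completion order = H, C, B, D, F, G, A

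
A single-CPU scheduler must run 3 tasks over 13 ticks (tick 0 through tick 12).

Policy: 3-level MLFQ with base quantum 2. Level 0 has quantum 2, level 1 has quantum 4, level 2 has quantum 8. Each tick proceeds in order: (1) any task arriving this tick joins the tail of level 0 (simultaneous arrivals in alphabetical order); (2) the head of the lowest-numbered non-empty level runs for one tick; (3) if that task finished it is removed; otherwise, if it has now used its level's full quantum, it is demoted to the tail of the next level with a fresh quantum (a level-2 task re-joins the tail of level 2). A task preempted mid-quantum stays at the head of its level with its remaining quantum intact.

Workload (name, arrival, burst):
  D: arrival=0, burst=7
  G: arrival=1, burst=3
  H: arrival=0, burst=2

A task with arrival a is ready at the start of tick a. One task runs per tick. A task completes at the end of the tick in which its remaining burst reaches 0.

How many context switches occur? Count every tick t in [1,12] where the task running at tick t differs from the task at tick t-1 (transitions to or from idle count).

context switches = 6

t=0: L0/L1/L2 = DH/-/- → run D
t=1: L0/L1/L2 = DHG/-/- → run D
t=2: L0/L1/L2 = HG/D/- → run H
t=3: L0/L1/L2 = HG/D/- → run H
t=4: L0/L1/L2 = G/D/- → run G
t=5: L0/L1/L2 = G/D/- → run G
t=6: L0/L1/L2 = -/DG/- → run D
t=7: L0/L1/L2 = -/DG/- → run D
t=8: L0/L1/L2 = -/DG/- → run D
t=9: L0/L1/L2 = -/DG/- → run D
t=10: L0/L1/L2 = -/G/D → run G
t=11: L0/L1/L2 = -/-/D → run D
t=12: (idle)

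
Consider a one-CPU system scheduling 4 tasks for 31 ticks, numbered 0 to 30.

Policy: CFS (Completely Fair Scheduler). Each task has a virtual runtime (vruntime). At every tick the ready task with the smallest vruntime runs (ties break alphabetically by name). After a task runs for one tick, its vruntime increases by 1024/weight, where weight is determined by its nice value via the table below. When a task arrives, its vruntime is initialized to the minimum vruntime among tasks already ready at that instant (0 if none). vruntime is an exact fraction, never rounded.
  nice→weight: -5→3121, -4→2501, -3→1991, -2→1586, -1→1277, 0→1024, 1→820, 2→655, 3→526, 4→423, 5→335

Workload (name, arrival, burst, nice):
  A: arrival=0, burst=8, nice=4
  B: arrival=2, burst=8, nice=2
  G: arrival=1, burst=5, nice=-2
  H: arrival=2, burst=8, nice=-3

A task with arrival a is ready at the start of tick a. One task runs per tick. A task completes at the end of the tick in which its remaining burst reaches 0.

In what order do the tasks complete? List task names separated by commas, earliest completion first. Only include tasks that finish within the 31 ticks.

t=0: vr[A=0] → run A
t=1: vr[A=1024/423 G=1024/423] → run A
t=2: vr[A=2048/423 B=1024/423 G=1024/423 H=1024/423] → run B
t=3: vr[A=2048/423 B=1103872/277065 G=1024/423 H=1024/423] → run G
t=4: vr[A=2048/423 B=1103872/277065 G=1028608/335439 H=1024/423] → run H
t=5: vr[A=2048/423 B=1103872/277065 G=1028608/335439 H=2471936/842193] → run H
t=6: vr[A=2048/423 B=1103872/277065 G=1028608/335439 H=2905088/842193] → run G
t=7: vr[A=2048/423 B=1103872/277065 G=1245184/335439 H=2905088/842193] → run H
t=8: vr[A=2048/423 B=1103872/277065 G=1245184/335439 H=3338240/842193] → run G
t=9: vr[A=2048/423 B=1103872/277065 G=1461760/335439 H=3338240/842193] → run H
t=10: vr[A=2048/423 B=1103872/277065 G=1461760/335439 H=3771392/842193] → run B
t=11: vr[A=2048/423 B=1537024/277065 G=1461760/335439 H=3771392/842193] → run G
t=12: vr[A=2048/423 B=1537024/277065 G=1678336/335439 H=3771392/842193] → run H
t=13: vr[A=2048/423 B=1537024/277065 G=1678336/335439 H=4204544/842193] → run A
t=14: vr[A=1024/141 B=1537024/277065 G=1678336/335439 H=4204544/842193] → run H
t=15: vr[A=1024/141 B=1537024/277065 G=1678336/335439 H=4637696/842193] → run G
t=16: vr[A=1024/141 B=1537024/277065 H=4637696/842193] → run H
t=17: vr[A=1024/141 B=1537024/277065 H=5070848/842193] → run B
t=18: vr[A=1024/141 B=1970176/277065 H=5070848/842193] → run H
t=19: vr[A=1024/141 B=1970176/277065] → run B
t=20: vr[A=1024/141 B=2403328/277065] → run A
t=21: vr[A=4096/423 B=2403328/277065] → run B
t=22: vr[A=4096/423 B=567296/55413] → run A
t=23: vr[A=5120/423 B=567296/55413] → run B
t=24: vr[A=5120/423 B=3269632/277065] → run B
t=25: vr[A=5120/423 B=3702784/277065] → run A
t=26: vr[A=2048/141 B=3702784/277065] → run B
t=27: vr[A=2048/141] → run A
t=28: vr[A=7168/423] → run A
t=29: (idle)
t=30: (idle)

completion order = G, H, B, A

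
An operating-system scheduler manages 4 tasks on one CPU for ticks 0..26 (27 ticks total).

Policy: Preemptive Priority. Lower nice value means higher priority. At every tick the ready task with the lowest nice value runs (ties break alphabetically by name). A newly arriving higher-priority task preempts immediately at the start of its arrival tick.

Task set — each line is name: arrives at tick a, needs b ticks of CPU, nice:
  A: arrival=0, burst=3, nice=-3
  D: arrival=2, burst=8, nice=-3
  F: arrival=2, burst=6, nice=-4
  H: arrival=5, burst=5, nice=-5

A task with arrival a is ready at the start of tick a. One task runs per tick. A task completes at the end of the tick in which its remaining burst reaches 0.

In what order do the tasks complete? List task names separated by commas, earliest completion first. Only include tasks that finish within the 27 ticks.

t=0: ready={A} → run A
t=1: ready={A} → run A
t=2: ready={A,D,F} → run F
t=3: ready={A,D,F} → run F
t=4: ready={A,D,F} → run F
t=5: ready={A,D,F,H} → run H
t=6: ready={A,D,F,H} → run H
t=7: ready={A,D,F,H} → run H
t=8: ready={A,D,F,H} → run H
t=9: ready={A,D,F,H} → run H
t=10: ready={A,D,F} → run F
t=11: ready={A,D,F} → run F
t=12: ready={A,D,F} → run F
t=13: ready={A,D} → run A
t=14: ready={D} → run D
t=15: ready={D} → run D
t=16: ready={D} → run D
t=17: ready={D} → run D
t=18: ready={D} → run D
t=19: ready={D} → run D
t=20: ready={D} → run D
t=21: ready={D} → run D
t=22: (idle)
t=23: (idle)
t=24: (idle)
t=25: (idle)
t=26: (idle)

completion order = H, F, A, D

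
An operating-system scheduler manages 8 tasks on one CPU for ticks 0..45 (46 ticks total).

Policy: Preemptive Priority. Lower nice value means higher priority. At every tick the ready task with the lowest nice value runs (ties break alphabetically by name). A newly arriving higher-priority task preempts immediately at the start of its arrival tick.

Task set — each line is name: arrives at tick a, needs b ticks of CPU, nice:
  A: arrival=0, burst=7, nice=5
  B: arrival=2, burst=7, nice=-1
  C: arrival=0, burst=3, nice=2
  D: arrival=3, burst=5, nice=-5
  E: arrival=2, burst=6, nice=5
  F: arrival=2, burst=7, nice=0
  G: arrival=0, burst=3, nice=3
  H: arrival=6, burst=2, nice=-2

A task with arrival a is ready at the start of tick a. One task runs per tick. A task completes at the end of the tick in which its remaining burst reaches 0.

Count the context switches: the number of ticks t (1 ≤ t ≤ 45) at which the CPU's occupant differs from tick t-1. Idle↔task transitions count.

context switches = 10

t=0: ready={A,C,G} → run C
t=1: ready={A,C,G} → run C
t=2: ready={A,B,C,E,F,G} → run B
t=3: ready={A,B,C,D,E,F,G} → run D
t=4: ready={A,B,C,D,E,F,G} → run D
t=5: ready={A,B,C,D,E,F,G} → run D
t=6: ready={A,B,C,D,E,F,G,H} → run D
t=7: ready={A,B,C,D,E,F,G,H} → run D
t=8: ready={A,B,C,E,F,G,H} → run H
t=9: ready={A,B,C,E,F,G,H} → run H
t=10: ready={A,B,C,E,F,G} → run B
t=11: ready={A,B,C,E,F,G} → run B
t=12: ready={A,B,C,E,F,G} → run B
t=13: ready={A,B,C,E,F,G} → run B
t=14: ready={A,B,C,E,F,G} → run B
t=15: ready={A,B,C,E,F,G} → run B
t=16: ready={A,C,E,F,G} → run F
t=17: ready={A,C,E,F,G} → run F
t=18: ready={A,C,E,F,G} → run F
t=19: ready={A,C,E,F,G} → run F
t=20: ready={A,C,E,F,G} → run F
t=21: ready={A,C,E,F,G} → run F
t=22: ready={A,C,E,F,G} → run F
t=23: ready={A,C,E,G} → run C
t=24: ready={A,E,G} → run G
t=25: ready={A,E,G} → run G
t=26: ready={A,E,G} → run G
t=27: ready={A,E} → run A
t=28: ready={A,E} → run A
t=29: ready={A,E} → run A
t=30: ready={A,E} → run A
t=31: ready={A,E} → run A
t=32: ready={A,E} → run A
t=33: ready={A,E} → run A
t=34: ready={E} → run E
t=35: ready={E} → run E
t=36: ready={E} → run E
t=37: ready={E} → run E
t=38: ready={E} → run E
t=39: ready={E} → run E
t=40: (idle)
t=41: (idle)
t=42: (idle)
t=43: (idle)
t=44: (idle)
t=45: (idle)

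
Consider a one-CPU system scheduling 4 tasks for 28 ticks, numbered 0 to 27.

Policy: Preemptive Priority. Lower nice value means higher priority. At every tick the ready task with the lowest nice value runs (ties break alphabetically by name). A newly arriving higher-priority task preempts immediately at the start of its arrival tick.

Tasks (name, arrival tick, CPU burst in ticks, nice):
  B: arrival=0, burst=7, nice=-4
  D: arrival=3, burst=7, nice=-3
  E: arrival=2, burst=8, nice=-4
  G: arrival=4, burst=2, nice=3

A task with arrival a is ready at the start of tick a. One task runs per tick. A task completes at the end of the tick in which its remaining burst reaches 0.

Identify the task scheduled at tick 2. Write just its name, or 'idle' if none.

running at tick 2 = B

t=0: ready={B} → run B
t=1: ready={B} → run B
t=2: ready={B,E} → run B
t=3: ready={B,D,E} → run B
t=4: ready={B,D,E,G} → run B
t=5: ready={B,D,E,G} → run B
t=6: ready={B,D,E,G} → run B
t=7: ready={D,E,G} → run E
t=8: ready={D,E,G} → run E
t=9: ready={D,E,G} → run E
t=10: ready={D,E,G} → run E
t=11: ready={D,E,G} → run E
t=12: ready={D,E,G} → run E
t=13: ready={D,E,G} → run E
t=14: ready={D,E,G} → run E
t=15: ready={D,G} → run D
t=16: ready={D,G} → run D
t=17: ready={D,G} → run D
t=18: ready={D,G} → run D
t=19: ready={D,G} → run D
t=20: ready={D,G} → run D
t=21: ready={D,G} → run D
t=22: ready={G} → run G
t=23: ready={G} → run G
t=24: (idle)
t=25: (idle)
t=26: (idle)
t=27: (idle)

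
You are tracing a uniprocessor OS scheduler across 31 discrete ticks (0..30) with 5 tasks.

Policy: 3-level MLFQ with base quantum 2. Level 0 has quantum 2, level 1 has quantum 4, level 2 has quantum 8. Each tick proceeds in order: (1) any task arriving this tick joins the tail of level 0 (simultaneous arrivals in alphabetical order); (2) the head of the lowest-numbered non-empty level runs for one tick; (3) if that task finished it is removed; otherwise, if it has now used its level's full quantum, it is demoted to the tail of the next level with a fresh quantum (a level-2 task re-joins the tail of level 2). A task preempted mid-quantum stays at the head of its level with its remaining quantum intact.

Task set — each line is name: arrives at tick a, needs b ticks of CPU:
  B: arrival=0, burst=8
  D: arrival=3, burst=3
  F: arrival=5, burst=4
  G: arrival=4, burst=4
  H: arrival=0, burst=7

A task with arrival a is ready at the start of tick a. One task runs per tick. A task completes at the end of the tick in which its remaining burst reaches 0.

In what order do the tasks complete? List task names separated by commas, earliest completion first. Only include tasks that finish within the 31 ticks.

t=0: L0/L1/L2 = BH/-/- → run B
t=1: L0/L1/L2 = BH/-/- → run B
t=2: L0/L1/L2 = H/B/- → run H
t=3: L0/L1/L2 = HD/B/- → run H
t=4: L0/L1/L2 = DG/BH/- → run D
t=5: L0/L1/L2 = DGF/BH/- → run D
t=6: L0/L1/L2 = GF/BHD/- → run G
t=7: L0/L1/L2 = GF/BHD/- → run G
t=8: L0/L1/L2 = F/BHDG/- → run F
t=9: L0/L1/L2 = F/BHDG/- → run F
t=10: L0/L1/L2 = -/BHDGF/- → run B
t=11: L0/L1/L2 = -/BHDGF/- → run B
t=12: L0/L1/L2 = -/BHDGF/- → run B
t=13: L0/L1/L2 = -/BHDGF/- → run B
t=14: L0/L1/L2 = -/HDGF/B → run H
t=15: L0/L1/L2 = -/HDGF/B → run H
t=16: L0/L1/L2 = -/HDGF/B → run H
t=17: L0/L1/L2 = -/HDGF/B → run H
t=18: L0/L1/L2 = -/DGF/BH → run D
t=19: L0/L1/L2 = -/GF/BH → run G
t=20: L0/L1/L2 = -/GF/BH → run G
t=21: L0/L1/L2 = -/F/BH → run F
t=22: L0/L1/L2 = -/F/BH → run F
t=23: L0/L1/L2 = -/-/BH → run B
t=24: L0/L1/L2 = -/-/BH → run B
t=25: L0/L1/L2 = -/-/H → run H
t=26: (idle)
t=27: (idle)
t=28: (idle)
t=29: (idle)
t=30: (idle)

completion order = D, G, F, B, H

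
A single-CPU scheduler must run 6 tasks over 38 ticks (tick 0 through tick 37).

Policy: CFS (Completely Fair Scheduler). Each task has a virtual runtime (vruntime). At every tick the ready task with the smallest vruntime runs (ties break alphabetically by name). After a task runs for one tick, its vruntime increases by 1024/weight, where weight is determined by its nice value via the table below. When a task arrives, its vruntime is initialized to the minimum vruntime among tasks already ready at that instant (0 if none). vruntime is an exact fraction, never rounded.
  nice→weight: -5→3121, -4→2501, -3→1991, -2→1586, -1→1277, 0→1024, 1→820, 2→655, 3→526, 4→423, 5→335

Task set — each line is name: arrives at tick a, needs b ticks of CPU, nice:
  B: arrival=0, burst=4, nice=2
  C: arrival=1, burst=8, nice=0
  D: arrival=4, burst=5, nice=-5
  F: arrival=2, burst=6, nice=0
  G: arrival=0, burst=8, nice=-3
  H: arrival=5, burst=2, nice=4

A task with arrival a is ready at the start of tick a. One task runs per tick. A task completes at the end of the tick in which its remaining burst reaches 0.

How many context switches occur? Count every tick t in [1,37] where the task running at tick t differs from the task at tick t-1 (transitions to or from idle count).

context switches = 30

t=0: vr[B=0 G=0] → run B
t=1: vr[B=1024/655 C=0 G=0] → run C
t=2: vr[B=1024/655 C=1 F=0 G=0] → run F
t=3: vr[B=1024/655 C=1 F=1 G=0] → run G
t=4: vr[B=1024/655 C=1 D=1024/1991 F=1 G=1024/1991] → run D
t=5: vr[B=1024/655 C=1 D=5234688/6213911 F=1 G=1024/1991 H=1024/1991] → run G
t=6: vr[B=1024/655 C=1 D=5234688/6213911 F=1 G=2048/1991 H=1024/1991] → run H
t=7: vr[B=1024/655 C=1 D=5234688/6213911 F=1 G=2048/1991 H=2471936/842193] → run D
t=8: vr[B=1024/655 C=1 D=7273472/6213911 F=1 G=2048/1991 H=2471936/842193] → run C
t=9: vr[B=1024/655 C=2 D=7273472/6213911 F=1 G=2048/1991 H=2471936/842193] → run F
t=10: vr[B=1024/655 C=2 D=7273472/6213911 F=2 G=2048/1991 H=2471936/842193] → run G
t=11: vr[B=1024/655 C=2 D=7273472/6213911 F=2 G=3072/1991 H=2471936/842193] → run D
t=12: vr[B=1024/655 C=2 D=9312256/6213911 F=2 G=3072/1991 H=2471936/842193] → run D
t=13: vr[B=1024/655 C=2 D=11351040/6213911 F=2 G=3072/1991 H=2471936/842193] → run G
t=14: vr[B=1024/655 C=2 D=11351040/6213911 F=2 G=4096/1991 H=2471936/842193] → run B
t=15: vr[B=2048/655 C=2 D=11351040/6213911 F=2 G=4096/1991 H=2471936/842193] → run D
t=16: vr[B=2048/655 C=2 F=2 G=4096/1991 H=2471936/842193] → run C
t=17: vr[B=2048/655 C=3 F=2 G=4096/1991 H=2471936/842193] → run F
t=18: vr[B=2048/655 C=3 F=3 G=4096/1991 H=2471936/842193] → run G
t=19: vr[B=2048/655 C=3 F=3 G=5120/1991 H=2471936/842193] → run G
t=20: vr[B=2048/655 C=3 F=3 G=6144/1991 H=2471936/842193] → run H
t=21: vr[B=2048/655 C=3 F=3 G=6144/1991] → run C
t=22: vr[B=2048/655 C=4 F=3 G=6144/1991] → run F
t=23: vr[B=2048/655 C=4 F=4 G=6144/1991] → run G
t=24: vr[B=2048/655 C=4 F=4 G=7168/1991] → run B
t=25: vr[B=3072/655 C=4 F=4 G=7168/1991] → run G
t=26: vr[B=3072/655 C=4 F=4] → run C
t=27: vr[B=3072/655 C=5 F=4] → run F
t=28: vr[B=3072/655 C=5 F=5] → run B
t=29: vr[C=5 F=5] → run C
t=30: vr[C=6 F=5] → run F
t=31: vr[C=6] → run C
t=32: vr[C=7] → run C
t=33: (idle)
t=34: (idle)
t=35: (idle)
t=36: (idle)
t=37: (idle)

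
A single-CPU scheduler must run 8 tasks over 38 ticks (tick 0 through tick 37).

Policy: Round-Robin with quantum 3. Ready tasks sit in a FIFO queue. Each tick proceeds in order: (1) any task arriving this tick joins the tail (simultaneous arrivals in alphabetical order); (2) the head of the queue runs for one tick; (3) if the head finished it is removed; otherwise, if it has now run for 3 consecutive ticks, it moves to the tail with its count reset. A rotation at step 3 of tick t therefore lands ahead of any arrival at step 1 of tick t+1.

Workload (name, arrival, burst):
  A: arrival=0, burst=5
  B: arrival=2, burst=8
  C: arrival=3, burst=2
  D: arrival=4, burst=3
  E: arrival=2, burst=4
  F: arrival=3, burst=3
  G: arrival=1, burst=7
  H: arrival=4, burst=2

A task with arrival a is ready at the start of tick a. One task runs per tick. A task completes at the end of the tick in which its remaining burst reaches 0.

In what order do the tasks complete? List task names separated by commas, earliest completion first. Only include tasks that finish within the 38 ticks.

t=0: queue=[A] q_used=0 → run A
t=1: queue=[A,G] q_used=1 → run A
t=2: queue=[A,G,B,E] q_used=2 → run A
t=3: queue=[G,B,E,A,C,F] q_used=0 → run G
t=4: queue=[G,B,E,A,C,F,D,H] q_used=1 → run G
t=5: queue=[G,B,E,A,C,F,D,H] q_used=2 → run G
t=6: queue=[B,E,A,C,F,D,H,G] q_used=0 → run B
t=7: queue=[B,E,A,C,F,D,H,G] q_used=1 → run B
t=8: queue=[B,E,A,C,F,D,H,G] q_used=2 → run B
t=9: queue=[E,A,C,F,D,H,G,B] q_used=0 → run E
t=10: queue=[E,A,C,F,D,H,G,B] q_used=1 → run E
t=11: queue=[E,A,C,F,D,H,G,B] q_used=2 → run E
t=12: queue=[A,C,F,D,H,G,B,E] q_used=0 → run A
t=13: queue=[A,C,F,D,H,G,B,E] q_used=1 → run A
t=14: queue=[C,F,D,H,G,B,E] q_used=0 → run C
t=15: queue=[C,F,D,H,G,B,E] q_used=1 → run C
t=16: queue=[F,D,H,G,B,E] q_used=0 → run F
t=17: queue=[F,D,H,G,B,E] q_used=1 → run F
t=18: queue=[F,D,H,G,B,E] q_used=2 → run F
t=19: queue=[D,H,G,B,E] q_used=0 → run D
t=20: queue=[D,H,G,B,E] q_used=1 → run D
t=21: queue=[D,H,G,B,E] q_used=2 → run D
t=22: queue=[H,G,B,E] q_used=0 → run H
t=23: queue=[H,G,B,E] q_used=1 → run H
t=24: queue=[G,B,E] q_used=0 → run G
t=25: queue=[G,B,E] q_used=1 → run G
t=26: queue=[G,B,E] q_used=2 → run G
t=27: queue=[B,E,G] q_used=0 → run B
t=28: queue=[B,E,G] q_used=1 → run B
t=29: queue=[B,E,G] q_used=2 → run B
t=30: queue=[E,G,B] q_used=0 → run E
t=31: queue=[G,B] q_used=0 → run G
t=32: queue=[B] q_used=0 → run B
t=33: queue=[B] q_used=1 → run B
t=34: (idle)
t=35: (idle)
t=36: (idle)
t=37: (idle)

completion order = A, C, F, D, H, E, G, B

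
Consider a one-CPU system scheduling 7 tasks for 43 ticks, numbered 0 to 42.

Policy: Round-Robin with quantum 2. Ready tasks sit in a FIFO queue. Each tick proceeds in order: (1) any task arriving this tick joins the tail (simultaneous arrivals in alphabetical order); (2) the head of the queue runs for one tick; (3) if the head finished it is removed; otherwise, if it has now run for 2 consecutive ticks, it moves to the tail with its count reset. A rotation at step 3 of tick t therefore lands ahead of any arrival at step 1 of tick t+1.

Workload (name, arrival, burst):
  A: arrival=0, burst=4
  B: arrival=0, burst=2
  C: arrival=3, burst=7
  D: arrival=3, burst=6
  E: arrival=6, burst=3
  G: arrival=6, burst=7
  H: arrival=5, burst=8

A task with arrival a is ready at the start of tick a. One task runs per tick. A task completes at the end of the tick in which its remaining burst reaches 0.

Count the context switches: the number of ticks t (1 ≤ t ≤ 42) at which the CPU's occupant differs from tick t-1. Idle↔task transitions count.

t=0: queue=[A,B] q_used=0 → run A
t=1: queue=[A,B] q_used=1 → run A
t=2: queue=[B,A] q_used=0 → run B
t=3: queue=[B,A,C,D] q_used=1 → run B
t=4: queue=[A,C,D] q_used=0 → run A
t=5: queue=[A,C,D,H] q_used=1 → run A
t=6: queue=[C,D,H,E,G] q_used=0 → run C
t=7: queue=[C,D,H,E,G] q_used=1 → run C
t=8: queue=[D,H,E,G,C] q_used=0 → run D
t=9: queue=[D,H,E,G,C] q_used=1 → run D
t=10: queue=[H,E,G,C,D] q_used=0 → run H
t=11: queue=[H,E,G,C,D] q_used=1 → run H
t=12: queue=[E,G,C,D,H] q_used=0 → run E
t=13: queue=[E,G,C,D,H] q_used=1 → run E
t=14: queue=[G,C,D,H,E] q_used=0 → run G
t=15: queue=[G,C,D,H,E] q_used=1 → run G
t=16: queue=[C,D,H,E,G] q_used=0 → run C
t=17: queue=[C,D,H,E,G] q_used=1 → run C
t=18: queue=[D,H,E,G,C] q_used=0 → run D
t=19: queue=[D,H,E,G,C] q_used=1 → run D
t=20: queue=[H,E,G,C,D] q_used=0 → run H
t=21: queue=[H,E,G,C,D] q_used=1 → run H
t=22: queue=[E,G,C,D,H] q_used=0 → run E
t=23: queue=[G,C,D,H] q_used=0 → run G
t=24: queue=[G,C,D,H] q_used=1 → run G
t=25: queue=[C,D,H,G] q_used=0 → run C
t=26: queue=[C,D,H,G] q_used=1 → run C
t=27: queue=[D,H,G,C] q_used=0 → run D
t=28: queue=[D,H,G,C] q_used=1 → run D
t=29: queue=[H,G,C] q_used=0 → run H
t=30: queue=[H,G,C] q_used=1 → run H
t=31: queue=[G,C,H] q_used=0 → run G
t=32: queue=[G,C,H] q_used=1 → run G
t=33: queue=[C,H,G] q_used=0 → run C
t=34: queue=[H,G] q_used=0 → run H
t=35: queue=[H,G] q_used=1 → run H
t=36: queue=[G] q_used=0 → run G
t=37: (idle)
t=38: (idle)
t=39: (idle)
t=40: (idle)
t=41: (idle)
t=42: (idle)

context switches = 20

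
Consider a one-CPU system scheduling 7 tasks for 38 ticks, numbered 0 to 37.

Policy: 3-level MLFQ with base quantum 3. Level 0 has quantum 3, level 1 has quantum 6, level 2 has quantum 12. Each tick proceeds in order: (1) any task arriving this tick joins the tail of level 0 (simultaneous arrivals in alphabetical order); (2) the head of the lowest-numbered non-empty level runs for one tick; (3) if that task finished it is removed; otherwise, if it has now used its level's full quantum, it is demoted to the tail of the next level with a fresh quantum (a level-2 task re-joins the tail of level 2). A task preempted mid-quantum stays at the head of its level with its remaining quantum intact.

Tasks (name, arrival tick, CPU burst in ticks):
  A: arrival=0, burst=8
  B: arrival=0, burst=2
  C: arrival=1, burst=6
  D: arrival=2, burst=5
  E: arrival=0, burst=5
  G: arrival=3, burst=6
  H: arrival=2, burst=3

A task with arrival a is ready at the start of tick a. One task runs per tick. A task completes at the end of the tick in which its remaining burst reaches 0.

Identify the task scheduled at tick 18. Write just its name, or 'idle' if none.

running at tick 18 = G

t=0: L0/L1/L2 = ABE/-/- → run A
t=1: L0/L1/L2 = ABEC/-/- → run A
t=2: L0/L1/L2 = ABECDH/-/- → run A
t=3: L0/L1/L2 = BECDHG/A/- → run B
t=4: L0/L1/L2 = BECDHG/A/- → run B
t=5: L0/L1/L2 = ECDHG/A/- → run E
t=6: L0/L1/L2 = ECDHG/A/- → run E
t=7: L0/L1/L2 = ECDHG/A/- → run E
t=8: L0/L1/L2 = CDHG/AE/- → run C
t=9: L0/L1/L2 = CDHG/AE/- → run C
t=10: L0/L1/L2 = CDHG/AE/- → run C
t=11: L0/L1/L2 = DHG/AEC/- → run D
t=12: L0/L1/L2 = DHG/AEC/- → run D
t=13: L0/L1/L2 = DHG/AEC/- → run D
t=14: L0/L1/L2 = HG/AECD/- → run H
t=15: L0/L1/L2 = HG/AECD/- → run H
t=16: L0/L1/L2 = HG/AECD/- → run H
t=17: L0/L1/L2 = G/AECD/- → run G
t=18: L0/L1/L2 = G/AECD/- → run G
t=19: L0/L1/L2 = G/AECD/- → run G
t=20: L0/L1/L2 = -/AECDG/- → run A
t=21: L0/L1/L2 = -/AECDG/- → run A
t=22: L0/L1/L2 = -/AECDG/- → run A
t=23: L0/L1/L2 = -/AECDG/- → run A
t=24: L0/L1/L2 = -/AECDG/- → run A
t=25: L0/L1/L2 = -/ECDG/- → run E
t=26: L0/L1/L2 = -/ECDG/- → run E
t=27: L0/L1/L2 = -/CDG/- → run C
t=28: L0/L1/L2 = -/CDG/- → run C
t=29: L0/L1/L2 = -/CDG/- → run C
t=30: L0/L1/L2 = -/DG/- → run D
t=31: L0/L1/L2 = -/DG/- → run D
t=32: L0/L1/L2 = -/G/- → run G
t=33: L0/L1/L2 = -/G/- → run G
t=34: L0/L1/L2 = -/G/- → run G
t=35: (idle)
t=36: (idle)
t=37: (idle)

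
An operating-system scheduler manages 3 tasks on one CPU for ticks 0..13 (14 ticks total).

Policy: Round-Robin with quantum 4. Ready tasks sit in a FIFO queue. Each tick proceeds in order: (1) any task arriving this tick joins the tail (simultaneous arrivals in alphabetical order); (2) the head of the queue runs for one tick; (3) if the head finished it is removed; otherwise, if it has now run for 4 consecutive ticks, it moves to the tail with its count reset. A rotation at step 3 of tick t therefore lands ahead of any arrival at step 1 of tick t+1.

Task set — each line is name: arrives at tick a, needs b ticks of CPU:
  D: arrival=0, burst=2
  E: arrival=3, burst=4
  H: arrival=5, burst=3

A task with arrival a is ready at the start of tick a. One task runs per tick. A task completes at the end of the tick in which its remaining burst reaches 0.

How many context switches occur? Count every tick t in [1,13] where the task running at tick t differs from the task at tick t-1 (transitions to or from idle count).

context switches = 4

t=0: queue=[D] q_used=0 → run D
t=1: queue=[D] q_used=1 → run D
t=2: (idle)
t=3: queue=[E] q_used=0 → run E
t=4: queue=[E] q_used=1 → run E
t=5: queue=[E,H] q_used=2 → run E
t=6: queue=[E,H] q_used=3 → run E
t=7: queue=[H] q_used=0 → run H
t=8: queue=[H] q_used=1 → run H
t=9: queue=[H] q_used=2 → run H
t=10: (idle)
t=11: (idle)
t=12: (idle)
t=13: (idle)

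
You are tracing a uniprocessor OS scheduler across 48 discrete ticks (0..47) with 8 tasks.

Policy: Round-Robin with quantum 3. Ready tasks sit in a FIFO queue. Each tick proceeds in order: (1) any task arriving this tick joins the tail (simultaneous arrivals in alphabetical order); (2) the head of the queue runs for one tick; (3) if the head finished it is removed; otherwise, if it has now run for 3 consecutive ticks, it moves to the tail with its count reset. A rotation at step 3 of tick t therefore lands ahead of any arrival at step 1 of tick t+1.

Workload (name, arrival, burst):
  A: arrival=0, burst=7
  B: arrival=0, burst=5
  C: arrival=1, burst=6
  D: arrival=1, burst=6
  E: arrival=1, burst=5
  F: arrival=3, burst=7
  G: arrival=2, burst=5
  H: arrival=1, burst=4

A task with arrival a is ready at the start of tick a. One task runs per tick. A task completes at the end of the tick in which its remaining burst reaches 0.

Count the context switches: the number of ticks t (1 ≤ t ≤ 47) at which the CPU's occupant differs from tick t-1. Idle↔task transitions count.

context switches = 17

t=0: queue=[A,B] q_used=0 → run A
t=1: queue=[A,B,C,D,E,H] q_used=1 → run A
t=2: queue=[A,B,C,D,E,H,G] q_used=2 → run A
t=3: queue=[B,C,D,E,H,G,A,F] q_used=0 → run B
t=4: queue=[B,C,D,E,H,G,A,F] q_used=1 → run B
t=5: queue=[B,C,D,E,H,G,A,F] q_used=2 → run B
t=6: queue=[C,D,E,H,G,A,F,B] q_used=0 → run C
t=7: queue=[C,D,E,H,G,A,F,B] q_used=1 → run C
t=8: queue=[C,D,E,H,G,A,F,B] q_used=2 → run C
t=9: queue=[D,E,H,G,A,F,B,C] q_used=0 → run D
t=10: queue=[D,E,H,G,A,F,B,C] q_used=1 → run D
t=11: queue=[D,E,H,G,A,F,B,C] q_used=2 → run D
t=12: queue=[E,H,G,A,F,B,C,D] q_used=0 → run E
t=13: queue=[E,H,G,A,F,B,C,D] q_used=1 → run E
t=14: queue=[E,H,G,A,F,B,C,D] q_used=2 → run E
t=15: queue=[H,G,A,F,B,C,D,E] q_used=0 → run H
t=16: queue=[H,G,A,F,B,C,D,E] q_used=1 → run H
t=17: queue=[H,G,A,F,B,C,D,E] q_used=2 → run H
t=18: queue=[G,A,F,B,C,D,E,H] q_used=0 → run G
t=19: queue=[G,A,F,B,C,D,E,H] q_used=1 → run G
t=20: queue=[G,A,F,B,C,D,E,H] q_used=2 → run G
t=21: queue=[A,F,B,C,D,E,H,G] q_used=0 → run A
t=22: queue=[A,F,B,C,D,E,H,G] q_used=1 → run A
t=23: queue=[A,F,B,C,D,E,H,G] q_used=2 → run A
t=24: queue=[F,B,C,D,E,H,G,A] q_used=0 → run F
t=25: queue=[F,B,C,D,E,H,G,A] q_used=1 → run F
t=26: queue=[F,B,C,D,E,H,G,A] q_used=2 → run F
t=27: queue=[B,C,D,E,H,G,A,F] q_used=0 → run B
t=28: queue=[B,C,D,E,H,G,A,F] q_used=1 → run B
t=29: queue=[C,D,E,H,G,A,F] q_used=0 → run C
t=30: queue=[C,D,E,H,G,A,F] q_used=1 → run C
t=31: queue=[C,D,E,H,G,A,F] q_used=2 → run C
t=32: queue=[D,E,H,G,A,F] q_used=0 → run D
t=33: queue=[D,E,H,G,A,F] q_used=1 → run D
t=34: queue=[D,E,H,G,A,F] q_used=2 → run D
t=35: queue=[E,H,G,A,F] q_used=0 → run E
t=36: queue=[E,H,G,A,F] q_used=1 → run E
t=37: queue=[H,G,A,F] q_used=0 → run H
t=38: queue=[G,A,F] q_used=0 → run G
t=39: queue=[G,A,F] q_used=1 → run G
t=40: queue=[A,F] q_used=0 → run A
t=41: queue=[F] q_used=0 → run F
t=42: queue=[F] q_used=1 → run F
t=43: queue=[F] q_used=2 → run F
t=44: queue=[F] q_used=0 → run F
t=45: (idle)
t=46: (idle)
t=47: (idle)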